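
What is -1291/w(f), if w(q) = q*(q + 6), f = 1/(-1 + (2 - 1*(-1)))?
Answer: -5164/13 ≈ -397.23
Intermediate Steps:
f = ½ (f = 1/(-1 + (2 + 1)) = 1/(-1 + 3) = 1/2 = ½ ≈ 0.50000)
w(q) = q*(6 + q)
-1291/w(f) = -1291/((6 + ½)/2) = -1291/((½)*(13/2)) = -1291/(13/4) = (4/13)*(-1291) = -5164/13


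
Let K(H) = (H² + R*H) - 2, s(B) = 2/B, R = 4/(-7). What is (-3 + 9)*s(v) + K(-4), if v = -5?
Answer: 486/35 ≈ 13.886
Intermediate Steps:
R = -4/7 (R = 4*(-⅐) = -4/7 ≈ -0.57143)
K(H) = -2 + H² - 4*H/7 (K(H) = (H² - 4*H/7) - 2 = -2 + H² - 4*H/7)
(-3 + 9)*s(v) + K(-4) = (-3 + 9)*(2/(-5)) + (-2 + (-4)² - 4/7*(-4)) = 6*(2*(-⅕)) + (-2 + 16 + 16/7) = 6*(-⅖) + 114/7 = -12/5 + 114/7 = 486/35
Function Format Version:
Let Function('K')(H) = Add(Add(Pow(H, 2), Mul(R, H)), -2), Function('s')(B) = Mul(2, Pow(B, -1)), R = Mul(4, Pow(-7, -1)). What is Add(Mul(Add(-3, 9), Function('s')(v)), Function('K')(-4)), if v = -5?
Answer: Rational(486, 35) ≈ 13.886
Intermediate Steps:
R = Rational(-4, 7) (R = Mul(4, Rational(-1, 7)) = Rational(-4, 7) ≈ -0.57143)
Function('K')(H) = Add(-2, Pow(H, 2), Mul(Rational(-4, 7), H)) (Function('K')(H) = Add(Add(Pow(H, 2), Mul(Rational(-4, 7), H)), -2) = Add(-2, Pow(H, 2), Mul(Rational(-4, 7), H)))
Add(Mul(Add(-3, 9), Function('s')(v)), Function('K')(-4)) = Add(Mul(Add(-3, 9), Mul(2, Pow(-5, -1))), Add(-2, Pow(-4, 2), Mul(Rational(-4, 7), -4))) = Add(Mul(6, Mul(2, Rational(-1, 5))), Add(-2, 16, Rational(16, 7))) = Add(Mul(6, Rational(-2, 5)), Rational(114, 7)) = Add(Rational(-12, 5), Rational(114, 7)) = Rational(486, 35)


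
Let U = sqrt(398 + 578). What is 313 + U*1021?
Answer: 313 + 4084*sqrt(61) ≈ 32210.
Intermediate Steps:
U = 4*sqrt(61) (U = sqrt(976) = 4*sqrt(61) ≈ 31.241)
313 + U*1021 = 313 + (4*sqrt(61))*1021 = 313 + 4084*sqrt(61)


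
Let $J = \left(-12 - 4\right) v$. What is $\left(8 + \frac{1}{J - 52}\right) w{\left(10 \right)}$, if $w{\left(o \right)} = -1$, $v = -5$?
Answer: $- \frac{225}{28} \approx -8.0357$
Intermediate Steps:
$J = 80$ ($J = \left(-12 - 4\right) \left(-5\right) = \left(-16\right) \left(-5\right) = 80$)
$\left(8 + \frac{1}{J - 52}\right) w{\left(10 \right)} = \left(8 + \frac{1}{80 - 52}\right) \left(-1\right) = \left(8 + \frac{1}{28}\right) \left(-1\right) = \frac{225}{28} \left(-1\right) = - \frac{225}{28}$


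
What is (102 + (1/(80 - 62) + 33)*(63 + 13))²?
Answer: 553566784/81 ≈ 6.8342e+6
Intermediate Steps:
(102 + (1/(80 - 62) + 33)*(63 + 13))² = (102 + (1/18 + 33)*76)² = (102 + (595/18)*76)² = (102 + 22610/9)² = (23528/9)² = 553566784/81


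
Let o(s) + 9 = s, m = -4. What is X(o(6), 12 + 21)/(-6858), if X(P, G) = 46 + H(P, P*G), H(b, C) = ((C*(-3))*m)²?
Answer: -705695/3429 ≈ -205.80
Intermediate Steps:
o(s) = -9 + s
H(b, C) = 144*C² (H(b, C) = ((C*(-3))*(-4))² = (-3*C*(-4))² = (12*C)² = 144*C²)
X(P, G) = 46 + 144*G²*P² (X(P, G) = 46 + 144*(P*G)² = 46 + 144*(G*P)² = 46 + 144*(G²*P²) = 46 + 144*G²*P²)
X(o(6), 12 + 21)/(-6858) = (46 + 144*(12 + 21)²*(-9 + 6)²)/(-6858) = (46 + 144*33²*(-3)²)*(-1/6858) = (46 + 144*1089*9)*(-1/6858) = (46 + 1411344)*(-1/6858) = 1411390*(-1/6858) = -705695/3429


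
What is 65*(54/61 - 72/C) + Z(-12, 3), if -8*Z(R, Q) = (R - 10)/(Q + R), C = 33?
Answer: -2043181/24156 ≈ -84.583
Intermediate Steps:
Z(R, Q) = -(-10 + R)/(8*(Q + R)) (Z(R, Q) = -(R - 10)/(8*(Q + R)) = -(-10 + R)/(8*(Q + R)))
65*(54/61 - 72/C) + Z(-12, 3) = 65*(54/61 - 72/33) + (10 - 1*(-12))/(8*(3 - 12)) = 65*(54*(1/61) - 72*1/33) + (⅛)*(10 + 12)/(-9) = 65*(54/61 - 24/11) + (⅛)*(-⅑)*22 = 65*(-870/671) - 11/36 = -56550/671 - 11/36 = -2043181/24156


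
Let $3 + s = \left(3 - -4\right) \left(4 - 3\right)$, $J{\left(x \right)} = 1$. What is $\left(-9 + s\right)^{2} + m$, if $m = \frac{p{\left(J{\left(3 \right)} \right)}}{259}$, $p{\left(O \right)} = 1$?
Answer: $\frac{6476}{259} \approx 25.004$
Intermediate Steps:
$m = \frac{1}{259}$ ($m = 1 \cdot \frac{1}{259} = \frac{1}{259} \approx 0.003861$)
$s = 4$ ($s = -3 + \left(3 - -4\right) \left(4 - 3\right) = -3 + \left(3 + 4\right) 1 = -3 + 7 \cdot 1 = -3 + 7 = 4$)
$\left(-9 + s\right)^{2} + m = \left(-9 + 4\right)^{2} + \frac{1}{259} = \left(-5\right)^{2} + \frac{1}{259} = 25 + \frac{1}{259} = \frac{6476}{259}$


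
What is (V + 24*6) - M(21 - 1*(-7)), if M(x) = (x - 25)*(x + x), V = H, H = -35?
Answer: -59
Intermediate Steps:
V = -35
M(x) = 2*x*(-25 + x) (M(x) = (-25 + x)*(2*x) = 2*x*(-25 + x))
(V + 24*6) - M(21 - 1*(-7)) = (-35 + 24*6) - 2*(21 - 1*(-7))*(-25 + (21 - 1*(-7))) = (-35 + 144) - 2*(21 + 7)*(-25 + (21 + 7)) = 109 - 2*28*(-25 + 28) = 109 - 2*28*3 = 109 - 1*168 = 109 - 168 = -59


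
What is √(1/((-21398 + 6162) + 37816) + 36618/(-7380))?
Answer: I*√9568249445085/1388670 ≈ 2.2275*I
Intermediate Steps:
√(1/((-21398 + 6162) + 37816) + 36618/(-7380)) = √(1/(-15236 + 37816) + 36618*(-1/7380)) = √(1/22580 - 6103/1230) = √(-13780451/2777340) = I*√9568249445085/1388670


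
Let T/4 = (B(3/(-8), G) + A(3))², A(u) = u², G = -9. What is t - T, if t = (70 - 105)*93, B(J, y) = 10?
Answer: -4699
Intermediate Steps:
t = -3255 (t = -35*93 = -3255)
T = 1444 (T = 4*(10 + 3²)² = 4*(10 + 9)² = 4*19² = 4*361 = 1444)
t - T = -3255 - 1*1444 = -3255 - 1444 = -4699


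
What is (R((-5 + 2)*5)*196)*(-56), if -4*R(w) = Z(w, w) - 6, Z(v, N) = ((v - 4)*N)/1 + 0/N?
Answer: 765576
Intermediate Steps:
Z(v, N) = N*(-4 + v) (Z(v, N) = ((-4 + v)*N)*1 + 0 = (N*(-4 + v))*1 + 0 = N*(-4 + v) + 0 = N*(-4 + v))
R(w) = 3/2 - w*(-4 + w)/4 (R(w) = -(w*(-4 + w) - 6)/4 = -(-6 + w*(-4 + w))/4 = 3/2 - w*(-4 + w)/4)
(R((-5 + 2)*5)*196)*(-56) = ((3/2 - (-5 + 2)*5*(-4 + (-5 + 2)*5)/4)*196)*(-56) = ((3/2 - (-3*5)*(-4 - 3*5)/4)*196)*(-56) = ((3/2 - ¼*(-15)*(-4 - 15))*196)*(-56) = ((3/2 - ¼*(-15)*(-19))*196)*(-56) = ((3/2 - 285/4)*196)*(-56) = -279/4*196*(-56) = -13671*(-56) = 765576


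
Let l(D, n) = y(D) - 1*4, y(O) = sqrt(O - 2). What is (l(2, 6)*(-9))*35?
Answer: 1260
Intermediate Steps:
y(O) = sqrt(-2 + O)
l(D, n) = -4 + sqrt(-2 + D) (l(D, n) = sqrt(-2 + D) - 1*4 = sqrt(-2 + D) - 4 = -4 + sqrt(-2 + D))
(l(2, 6)*(-9))*35 = ((-4 + sqrt(-2 + 2))*(-9))*35 = ((-4 + sqrt(0))*(-9))*35 = ((-4 + 0)*(-9))*35 = -4*(-9)*35 = 36*35 = 1260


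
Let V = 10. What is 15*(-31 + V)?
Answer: -315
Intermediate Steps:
15*(-31 + V) = 15*(-31 + 10) = 15*(-21) = -315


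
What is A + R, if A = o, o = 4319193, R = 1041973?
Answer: 5361166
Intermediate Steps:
A = 4319193
A + R = 4319193 + 1041973 = 5361166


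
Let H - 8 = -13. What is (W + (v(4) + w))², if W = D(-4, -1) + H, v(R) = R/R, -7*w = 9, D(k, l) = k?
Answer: 4225/49 ≈ 86.224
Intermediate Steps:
H = -5 (H = 8 - 13 = -5)
w = -9/7 (w = -⅐*9 = -9/7 ≈ -1.2857)
v(R) = 1
W = -9 (W = -4 - 5 = -9)
(W + (v(4) + w))² = (-9 + (1 - 9/7))² = (-9 - 2/7)² = (-65/7)² = 4225/49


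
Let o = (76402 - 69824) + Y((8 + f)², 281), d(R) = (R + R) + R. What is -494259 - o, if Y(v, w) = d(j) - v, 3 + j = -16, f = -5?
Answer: -500771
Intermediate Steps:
j = -19 (j = -3 - 16 = -19)
d(R) = 3*R (d(R) = 2*R + R = 3*R)
Y(v, w) = -57 - v (Y(v, w) = 3*(-19) - v = -57 - v)
o = 6512 (o = (76402 - 69824) + (-57 - (8 - 5)²) = 6578 + (-57 - 1*3²) = 6578 + (-57 - 1*9) = 6578 + (-57 - 9) = 6578 - 66 = 6512)
-494259 - o = -494259 - 1*6512 = -494259 - 6512 = -500771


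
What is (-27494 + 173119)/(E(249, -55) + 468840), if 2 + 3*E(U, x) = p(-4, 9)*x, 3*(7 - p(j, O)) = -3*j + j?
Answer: 1310625/4218839 ≈ 0.31066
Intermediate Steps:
p(j, O) = 7 + 2*j/3 (p(j, O) = 7 - (-3*j + j)/3 = 7 - (-2)*j/3 = 7 + 2*j/3)
E(U, x) = -2/3 + 13*x/9 (E(U, x) = -2/3 + ((7 + (2/3)*(-4))*x)/3 = -2/3 + ((7 - 8/3)*x)/3 = -2/3 + (13*x/3)/3 = -2/3 + 13*x/9)
(-27494 + 173119)/(E(249, -55) + 468840) = (-27494 + 173119)/((-2/3 + (13/9)*(-55)) + 468840) = 145625/((-2/3 - 715/9) + 468840) = 145625/(-721/9 + 468840) = 145625/(4218839/9) = 145625*(9/4218839) = 1310625/4218839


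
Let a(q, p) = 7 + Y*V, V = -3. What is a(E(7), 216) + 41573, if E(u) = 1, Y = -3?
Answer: 41589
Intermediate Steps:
a(q, p) = 16 (a(q, p) = 7 - 3*(-3) = 7 + 9 = 16)
a(E(7), 216) + 41573 = 16 + 41573 = 41589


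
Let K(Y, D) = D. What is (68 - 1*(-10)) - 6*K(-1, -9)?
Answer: 132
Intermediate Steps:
(68 - 1*(-10)) - 6*K(-1, -9) = (68 - 1*(-10)) - 6*(-9) = (68 + 10) + 54 = 78 + 54 = 132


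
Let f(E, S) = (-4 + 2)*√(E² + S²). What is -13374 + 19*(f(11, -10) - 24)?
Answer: -13830 - 38*√221 ≈ -14395.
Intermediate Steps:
f(E, S) = -2*√(E² + S²)
-13374 + 19*(f(11, -10) - 24) = -13374 + 19*(-2*√(11² + (-10)²) - 24) = -13374 + 19*(-2*√(121 + 100) - 24) = -13374 + 19*(-2*√221 - 24) = -13374 + 19*(-24 - 2*√221) = -13374 + (-456 - 38*√221) = -13830 - 38*√221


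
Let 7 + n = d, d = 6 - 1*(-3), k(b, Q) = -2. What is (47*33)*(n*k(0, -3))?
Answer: -6204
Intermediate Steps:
d = 9 (d = 6 + 3 = 9)
n = 2 (n = -7 + 9 = 2)
(47*33)*(n*k(0, -3)) = (47*33)*(2*(-2)) = 1551*(-4) = -6204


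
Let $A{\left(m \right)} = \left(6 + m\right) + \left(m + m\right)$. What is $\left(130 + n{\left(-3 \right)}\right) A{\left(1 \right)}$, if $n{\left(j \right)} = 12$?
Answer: $1278$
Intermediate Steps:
$A{\left(m \right)} = 6 + 3 m$ ($A{\left(m \right)} = \left(6 + m\right) + 2 m = 6 + 3 m$)
$\left(130 + n{\left(-3 \right)}\right) A{\left(1 \right)} = \left(130 + 12\right) \left(6 + 3 \cdot 1\right) = 142 \left(6 + 3\right) = 142 \cdot 9 = 1278$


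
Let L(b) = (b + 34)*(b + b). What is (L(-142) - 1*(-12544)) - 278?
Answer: 42938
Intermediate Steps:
L(b) = 2*b*(34 + b) (L(b) = (34 + b)*(2*b) = 2*b*(34 + b))
(L(-142) - 1*(-12544)) - 278 = (2*(-142)*(34 - 142) - 1*(-12544)) - 278 = (2*(-142)*(-108) + 12544) - 278 = (30672 + 12544) - 278 = 43216 - 278 = 42938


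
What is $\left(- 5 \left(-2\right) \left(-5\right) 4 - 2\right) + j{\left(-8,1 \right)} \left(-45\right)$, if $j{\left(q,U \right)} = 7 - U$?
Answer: $-472$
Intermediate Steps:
$\left(- 5 \left(-2\right) \left(-5\right) 4 - 2\right) + j{\left(-8,1 \right)} \left(-45\right) = \left(- 5 \left(-2\right) \left(-5\right) 4 - 2\right) + \left(7 - 1\right) \left(-45\right) = \left(- 5 \cdot 10 \cdot 4 - 2\right) + \left(7 - 1\right) \left(-45\right) = \left(\left(-5\right) 40 - 2\right) + 6 \left(-45\right) = \left(-200 - 2\right) - 270 = -202 - 270 = -472$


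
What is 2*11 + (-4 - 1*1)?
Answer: 17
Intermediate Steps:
2*11 + (-4 - 1*1) = 22 + (-4 - 1) = 22 - 5 = 17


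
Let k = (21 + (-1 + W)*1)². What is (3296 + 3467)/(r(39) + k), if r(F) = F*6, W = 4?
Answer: 6763/810 ≈ 8.3494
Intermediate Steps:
r(F) = 6*F
k = 576 (k = (21 + (-1 + 4)*1)² = (21 + 3*1)² = (21 + 3)² = 24² = 576)
(3296 + 3467)/(r(39) + k) = (3296 + 3467)/(6*39 + 576) = 6763/(234 + 576) = 6763/810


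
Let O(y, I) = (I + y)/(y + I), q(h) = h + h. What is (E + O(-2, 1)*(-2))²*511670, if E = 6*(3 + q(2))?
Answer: 818672000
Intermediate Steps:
q(h) = 2*h
O(y, I) = 1 (O(y, I) = (I + y)/(I + y) = 1)
E = 42 (E = 6*(3 + 2*2) = 6*(3 + 4) = 6*7 = 42)
(E + O(-2, 1)*(-2))²*511670 = (42 + 1*(-2))²*511670 = (42 - 2)²*511670 = 40²*511670 = 1600*511670 = 818672000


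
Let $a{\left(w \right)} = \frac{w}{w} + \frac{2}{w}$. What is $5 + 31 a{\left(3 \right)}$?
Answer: $\frac{170}{3} \approx 56.667$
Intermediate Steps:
$a{\left(w \right)} = 1 + \frac{2}{w}$
$5 + 31 a{\left(3 \right)} = 5 + 31 \frac{2 + 3}{3} = 5 + 31 \cdot \frac{1}{3} \cdot 5 = 5 + 31 \cdot \frac{5}{3} = 5 + \frac{155}{3} = \frac{170}{3}$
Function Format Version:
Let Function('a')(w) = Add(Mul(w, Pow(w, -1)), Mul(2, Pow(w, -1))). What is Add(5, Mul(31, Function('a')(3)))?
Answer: Rational(170, 3) ≈ 56.667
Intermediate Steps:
Function('a')(w) = Add(1, Mul(2, Pow(w, -1)))
Add(5, Mul(31, Function('a')(3))) = Add(5, Mul(31, Mul(Pow(3, -1), Add(2, 3)))) = Add(5, Mul(31, Mul(Rational(1, 3), 5))) = Add(5, Mul(31, Rational(5, 3))) = Add(5, Rational(155, 3)) = Rational(170, 3)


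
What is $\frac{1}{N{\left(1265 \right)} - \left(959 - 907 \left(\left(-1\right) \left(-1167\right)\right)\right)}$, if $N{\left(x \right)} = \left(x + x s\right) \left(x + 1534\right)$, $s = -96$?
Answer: $- \frac{1}{335312315} \approx -2.9823 \cdot 10^{-9}$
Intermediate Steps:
$N{\left(x \right)} = - 95 x \left(1534 + x\right)$ ($N{\left(x \right)} = \left(x + x \left(-96\right)\right) \left(x + 1534\right) = \left(x - 96 x\right) \left(1534 + x\right) = - 95 x \left(1534 + x\right)$)
$\frac{1}{N{\left(1265 \right)} - \left(959 - 907 \left(\left(-1\right) \left(-1167\right)\right)\right)} = \frac{1}{\left(-95\right) 1265 \left(1534 + 1265\right) - \left(959 - 907 \left(\left(-1\right) \left(-1167\right)\right)\right)} = \frac{1}{\left(-95\right) 1265 \cdot 2799 + \left(907 \cdot 1167 - 959\right)} = \frac{1}{-336369825 + \left(1058469 - 959\right)} = \frac{1}{-336369825 + 1057510} = \frac{1}{-335312315} = - \frac{1}{335312315}$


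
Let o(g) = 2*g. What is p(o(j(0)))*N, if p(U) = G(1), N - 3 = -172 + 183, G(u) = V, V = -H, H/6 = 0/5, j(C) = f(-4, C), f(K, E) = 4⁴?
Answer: 0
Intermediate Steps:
f(K, E) = 256
j(C) = 256
H = 0 (H = 6*(0/5) = 6*(0*(⅕)) = 6*0 = 0)
V = 0 (V = -1*0 = 0)
G(u) = 0
N = 14 (N = 3 + (-172 + 183) = 3 + 11 = 14)
p(U) = 0
p(o(j(0)))*N = 0*14 = 0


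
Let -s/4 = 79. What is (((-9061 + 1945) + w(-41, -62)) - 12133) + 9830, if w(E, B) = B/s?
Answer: -1488171/158 ≈ -9418.8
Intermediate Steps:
s = -316 (s = -4*79 = -316)
w(E, B) = -B/316 (w(E, B) = B/(-316) = B*(-1/316) = -B/316)
(((-9061 + 1945) + w(-41, -62)) - 12133) + 9830 = (((-9061 + 1945) - 1/316*(-62)) - 12133) + 9830 = ((-7116 + 31/158) - 12133) + 9830 = (-1124297/158 - 12133) + 9830 = -3041311/158 + 9830 = -1488171/158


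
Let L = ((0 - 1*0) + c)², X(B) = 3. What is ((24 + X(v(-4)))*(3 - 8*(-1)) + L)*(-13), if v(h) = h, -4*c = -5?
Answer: -62101/16 ≈ -3881.3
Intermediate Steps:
c = 5/4 (c = -¼*(-5) = 5/4 ≈ 1.2500)
L = 25/16 (L = ((0 - 1*0) + 5/4)² = ((0 + 0) + 5/4)² = (0 + 5/4)² = (5/4)² = 25/16 ≈ 1.5625)
((24 + X(v(-4)))*(3 - 8*(-1)) + L)*(-13) = ((24 + 3)*(3 - 8*(-1)) + 25/16)*(-13) = (27*(3 + 8) + 25/16)*(-13) = (27*11 + 25/16)*(-13) = (297 + 25/16)*(-13) = (4777/16)*(-13) = -62101/16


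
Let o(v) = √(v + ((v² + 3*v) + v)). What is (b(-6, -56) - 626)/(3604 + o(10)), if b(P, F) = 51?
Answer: -1036150/6494333 + 2875*√6/12988666 ≈ -0.15900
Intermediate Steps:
o(v) = √(v² + 5*v) (o(v) = √(v + (v² + 4*v)) = √(v² + 5*v))
(b(-6, -56) - 626)/(3604 + o(10)) = (51 - 626)/(3604 + √(10*(5 + 10))) = -575/(3604 + √(10*15)) = -575/(3604 + √150) = -575/(3604 + 5*√6)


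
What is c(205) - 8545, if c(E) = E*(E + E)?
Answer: 75505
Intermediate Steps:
c(E) = 2*E² (c(E) = E*(2*E) = 2*E²)
c(205) - 8545 = 2*205² - 8545 = 2*42025 - 8545 = 84050 - 8545 = 75505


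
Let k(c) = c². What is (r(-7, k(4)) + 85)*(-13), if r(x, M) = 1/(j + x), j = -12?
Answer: -20982/19 ≈ -1104.3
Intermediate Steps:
r(x, M) = 1/(-12 + x)
(r(-7, k(4)) + 85)*(-13) = (1/(-12 - 7) + 85)*(-13) = (1/(-19) + 85)*(-13) = (-1/19 + 85)*(-13) = (1614/19)*(-13) = -20982/19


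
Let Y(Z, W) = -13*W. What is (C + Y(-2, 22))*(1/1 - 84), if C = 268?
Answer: 1494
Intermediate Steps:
(C + Y(-2, 22))*(1/1 - 84) = (268 - 13*22)*(1/1 - 84) = (268 - 286)*(1 - 84) = -18*(-83) = 1494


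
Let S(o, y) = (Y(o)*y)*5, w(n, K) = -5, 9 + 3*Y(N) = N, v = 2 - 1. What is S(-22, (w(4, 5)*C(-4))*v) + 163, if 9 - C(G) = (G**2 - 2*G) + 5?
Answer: -15011/3 ≈ -5003.7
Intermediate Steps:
C(G) = 4 - G**2 + 2*G (C(G) = 9 - ((G**2 - 2*G) + 5) = 9 - (5 + G**2 - 2*G) = 9 + (-5 - G**2 + 2*G) = 4 - G**2 + 2*G)
v = 1
Y(N) = -3 + N/3
S(o, y) = 5*y*(-3 + o/3) (S(o, y) = ((-3 + o/3)*y)*5 = (y*(-3 + o/3))*5 = 5*y*(-3 + o/3))
S(-22, (w(4, 5)*C(-4))*v) + 163 = 5*(-5*(4 - 1*(-4)**2 + 2*(-4))*1)*(-9 - 22)/3 + 163 = (5/3)*(-5*(4 - 1*16 - 8)*1)*(-31) + 163 = (5/3)*(-5*(4 - 16 - 8)*1)*(-31) + 163 = (5/3)*(-5*(-20)*1)*(-31) + 163 = (5/3)*(100*1)*(-31) + 163 = (5/3)*100*(-31) + 163 = -15500/3 + 163 = -15011/3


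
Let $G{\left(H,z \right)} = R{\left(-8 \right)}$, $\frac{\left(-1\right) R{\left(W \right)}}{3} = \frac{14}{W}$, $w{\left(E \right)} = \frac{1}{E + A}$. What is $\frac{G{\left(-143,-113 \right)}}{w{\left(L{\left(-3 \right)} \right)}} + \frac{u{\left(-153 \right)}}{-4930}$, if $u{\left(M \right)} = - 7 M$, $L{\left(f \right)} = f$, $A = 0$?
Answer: $- \frac{9261}{580} \approx -15.967$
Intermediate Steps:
$w{\left(E \right)} = \frac{1}{E}$ ($w{\left(E \right)} = \frac{1}{E + 0} = \frac{1}{E}$)
$R{\left(W \right)} = - \frac{42}{W}$ ($R{\left(W \right)} = - 3 \frac{14}{W} = - \frac{42}{W}$)
$G{\left(H,z \right)} = \frac{21}{4}$ ($G{\left(H,z \right)} = - \frac{42}{-8} = \left(-42\right) \left(- \frac{1}{8}\right) = \frac{21}{4}$)
$\frac{G{\left(-143,-113 \right)}}{w{\left(L{\left(-3 \right)} \right)}} + \frac{u{\left(-153 \right)}}{-4930} = \frac{21}{4 \frac{1}{-3}} + \frac{\left(-7\right) \left(-153\right)}{-4930} = \frac{21}{4 \left(- \frac{1}{3}\right)} + 1071 \left(- \frac{1}{4930}\right) = \frac{21}{4} \left(-3\right) - \frac{63}{290} = - \frac{63}{4} - \frac{63}{290} = - \frac{9261}{580}$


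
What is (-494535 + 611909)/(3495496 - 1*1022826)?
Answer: 58687/1236335 ≈ 0.047469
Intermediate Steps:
(-494535 + 611909)/(3495496 - 1*1022826) = 117374/(3495496 - 1022826) = 117374/2472670 = 117374*(1/2472670) = 58687/1236335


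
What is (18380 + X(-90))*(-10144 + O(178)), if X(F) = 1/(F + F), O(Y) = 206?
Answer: -16439434631/90 ≈ -1.8266e+8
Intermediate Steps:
X(F) = 1/(2*F)
(18380 + X(-90))*(-10144 + O(178)) = (18380 + (½)/(-90))*(-10144 + 206) = (18380 + (½)*(-1/90))*(-9938) = (18380 - 1/180)*(-9938) = (3308399/180)*(-9938) = -16439434631/90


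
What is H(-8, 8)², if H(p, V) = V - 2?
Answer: 36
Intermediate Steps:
H(p, V) = -2 + V
H(-8, 8)² = (-2 + 8)² = 6² = 36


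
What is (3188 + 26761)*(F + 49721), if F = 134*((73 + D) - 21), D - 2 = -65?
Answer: 1444949403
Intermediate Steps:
D = -63 (D = 2 - 65 = -63)
F = -1474 (F = 134*((73 - 63) - 21) = 134*(10 - 21) = 134*(-11) = -1474)
(3188 + 26761)*(F + 49721) = (3188 + 26761)*(-1474 + 49721) = 29949*48247 = 1444949403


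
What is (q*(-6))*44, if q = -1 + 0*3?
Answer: 264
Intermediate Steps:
q = -1 (q = -1 + 0 = -1)
(q*(-6))*44 = -1*(-6)*44 = 6*44 = 264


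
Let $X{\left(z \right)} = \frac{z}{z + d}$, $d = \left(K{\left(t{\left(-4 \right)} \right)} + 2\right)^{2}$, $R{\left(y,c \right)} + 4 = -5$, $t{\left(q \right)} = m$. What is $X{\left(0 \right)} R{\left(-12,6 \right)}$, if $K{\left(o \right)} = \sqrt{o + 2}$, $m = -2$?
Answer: $0$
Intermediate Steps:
$t{\left(q \right)} = -2$
$R{\left(y,c \right)} = -9$ ($R{\left(y,c \right)} = -4 - 5 = -9$)
$K{\left(o \right)} = \sqrt{2 + o}$
$d = 4$ ($d = \left(\sqrt{2 - 2} + 2\right)^{2} = \left(\sqrt{0} + 2\right)^{2} = \left(0 + 2\right)^{2} = 2^{2} = 4$)
$X{\left(z \right)} = \frac{z}{4 + z}$ ($X{\left(z \right)} = \frac{z}{z + 4} = \frac{z}{4 + z}$)
$X{\left(0 \right)} R{\left(-12,6 \right)} = \frac{0}{4 + 0} \left(-9\right) = \frac{0}{4} \left(-9\right) = 0 \cdot \frac{1}{4} \left(-9\right) = 0 \left(-9\right) = 0$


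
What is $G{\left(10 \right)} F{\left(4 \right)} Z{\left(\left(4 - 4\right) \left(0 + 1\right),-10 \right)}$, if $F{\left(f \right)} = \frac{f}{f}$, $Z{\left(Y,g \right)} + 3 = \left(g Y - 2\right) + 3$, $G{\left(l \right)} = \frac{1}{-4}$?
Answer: $\frac{1}{2} \approx 0.5$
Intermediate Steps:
$G{\left(l \right)} = - \frac{1}{4}$
$Z{\left(Y,g \right)} = -2 + Y g$ ($Z{\left(Y,g \right)} = -3 + \left(\left(g Y - 2\right) + 3\right) = -3 + \left(\left(Y g - 2\right) + 3\right) = -3 + \left(\left(-2 + Y g\right) + 3\right) = -3 + \left(1 + Y g\right) = -2 + Y g$)
$F{\left(f \right)} = 1$
$G{\left(10 \right)} F{\left(4 \right)} Z{\left(\left(4 - 4\right) \left(0 + 1\right),-10 \right)} = \left(- \frac{1}{4}\right) 1 \left(-2 + \left(4 - 4\right) \left(0 + 1\right) \left(-10\right)\right) = - \frac{-2 + 0 \cdot 1 \left(-10\right)}{4} = - \frac{-2 + 0 \left(-10\right)}{4} = - \frac{-2 + 0}{4} = \left(- \frac{1}{4}\right) \left(-2\right) = \frac{1}{2}$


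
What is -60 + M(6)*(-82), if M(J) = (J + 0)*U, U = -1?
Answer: 432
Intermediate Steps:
M(J) = -J (M(J) = (J + 0)*(-1) = J*(-1) = -J)
-60 + M(6)*(-82) = -60 - 1*6*(-82) = -60 - 6*(-82) = -60 + 492 = 432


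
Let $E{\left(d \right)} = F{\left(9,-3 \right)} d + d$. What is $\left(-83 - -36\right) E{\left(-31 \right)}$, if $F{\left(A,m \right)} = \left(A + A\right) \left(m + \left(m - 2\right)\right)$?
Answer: $-208351$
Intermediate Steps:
$F{\left(A,m \right)} = 2 A \left(-2 + 2 m\right)$ ($F{\left(A,m \right)} = 2 A \left(m + \left(m - 2\right)\right) = 2 A \left(m + \left(-2 + m\right)\right) = 2 A \left(-2 + 2 m\right)$)
$E{\left(d \right)} = - 143 d$ ($E{\left(d \right)} = 4 \cdot 9 \left(-1 - 3\right) d + d = 4 \cdot 9 \left(-4\right) d + d = - 144 d + d = - 143 d$)
$\left(-83 - -36\right) E{\left(-31 \right)} = \left(-83 - -36\right) \left(\left(-143\right) \left(-31\right)\right) = \left(-83 + 36\right) 4433 = \left(-47\right) 4433 = -208351$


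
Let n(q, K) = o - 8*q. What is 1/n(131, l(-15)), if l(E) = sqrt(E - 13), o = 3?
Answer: -1/1045 ≈ -0.00095694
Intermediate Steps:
l(E) = sqrt(-13 + E)
n(q, K) = 3 - 8*q
1/n(131, l(-15)) = 1/(3 - 8*131) = 1/(3 - 1048) = 1/(-1045) = -1/1045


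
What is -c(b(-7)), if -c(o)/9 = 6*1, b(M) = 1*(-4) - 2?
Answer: 54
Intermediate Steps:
b(M) = -6 (b(M) = -4 - 2 = -6)
c(o) = -54
-c(b(-7)) = -1*(-54) = 54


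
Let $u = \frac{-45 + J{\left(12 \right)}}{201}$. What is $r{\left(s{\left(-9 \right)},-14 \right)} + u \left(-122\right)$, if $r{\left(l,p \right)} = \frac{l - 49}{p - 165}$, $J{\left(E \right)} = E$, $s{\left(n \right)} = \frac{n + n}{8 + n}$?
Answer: $\frac{242295}{11993} \approx 20.203$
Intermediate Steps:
$s{\left(n \right)} = \frac{2 n}{8 + n}$
$u = - \frac{11}{67}$ ($u = \frac{-45 + 12}{201} = \left(-33\right) \frac{1}{201} = - \frac{11}{67} \approx -0.16418$)
$r{\left(l,p \right)} = \frac{-49 + l}{-165 + p}$
$r{\left(s{\left(-9 \right)},-14 \right)} + u \left(-122\right) = \frac{-49 + 2 \left(-9\right) \frac{1}{8 - 9}}{-165 - 14} - - \frac{1342}{67} = \frac{-49 + 2 \left(-9\right) \frac{1}{-1}}{-179} + \frac{1342}{67} = - \frac{-49 + 2 \left(-9\right) \left(-1\right)}{179} + \frac{1342}{67} = - \frac{-49 + 18}{179} + \frac{1342}{67} = \left(- \frac{1}{179}\right) \left(-31\right) + \frac{1342}{67} = \frac{31}{179} + \frac{1342}{67} = \frac{242295}{11993}$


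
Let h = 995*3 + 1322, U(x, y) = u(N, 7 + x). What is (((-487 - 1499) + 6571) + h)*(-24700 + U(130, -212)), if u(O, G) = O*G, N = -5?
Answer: -225723420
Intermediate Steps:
u(O, G) = G*O
U(x, y) = -35 - 5*x (U(x, y) = (7 + x)*(-5) = -35 - 5*x)
h = 4307 (h = 2985 + 1322 = 4307)
(((-487 - 1499) + 6571) + h)*(-24700 + U(130, -212)) = (((-487 - 1499) + 6571) + 4307)*(-24700 + (-35 - 5*130)) = ((-1986 + 6571) + 4307)*(-24700 + (-35 - 650)) = (4585 + 4307)*(-24700 - 685) = 8892*(-25385) = -225723420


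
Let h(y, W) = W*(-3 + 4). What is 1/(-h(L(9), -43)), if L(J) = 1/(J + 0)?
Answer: 1/43 ≈ 0.023256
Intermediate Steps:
L(J) = 1/J
h(y, W) = W (h(y, W) = W*1 = W)
1/(-h(L(9), -43)) = 1/(-1*(-43)) = 1/43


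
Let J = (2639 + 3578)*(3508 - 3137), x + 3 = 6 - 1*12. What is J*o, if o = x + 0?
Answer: -20758563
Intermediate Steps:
x = -9 (x = -3 + (6 - 1*12) = -3 + (6 - 12) = -3 - 6 = -9)
J = 2306507 (J = 6217*371 = 2306507)
o = -9 (o = -9 + 0 = -9)
J*o = 2306507*(-9) = -20758563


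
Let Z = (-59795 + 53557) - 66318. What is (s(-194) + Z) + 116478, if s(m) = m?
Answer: 43728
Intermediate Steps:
Z = -72556 (Z = -6238 - 66318 = -72556)
(s(-194) + Z) + 116478 = (-194 - 72556) + 116478 = -72750 + 116478 = 43728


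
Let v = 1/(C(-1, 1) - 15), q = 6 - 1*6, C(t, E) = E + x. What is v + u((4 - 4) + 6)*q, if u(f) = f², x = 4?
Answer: -⅒ ≈ -0.10000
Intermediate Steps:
C(t, E) = 4 + E (C(t, E) = E + 4 = 4 + E)
q = 0 (q = 6 - 6 = 0)
v = -⅒ (v = 1/((4 + 1) - 15) = 1/(5 - 15) = 1/(-10) = -⅒ ≈ -0.10000)
v + u((4 - 4) + 6)*q = -⅒ + ((4 - 4) + 6)²*0 = -⅒ + (0 + 6)²*0 = -⅒ + 6²*0 = -⅒ + 36*0 = -⅒ + 0 = -⅒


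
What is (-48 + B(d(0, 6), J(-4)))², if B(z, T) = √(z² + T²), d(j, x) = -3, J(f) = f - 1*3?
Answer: (48 - √58)² ≈ 1630.9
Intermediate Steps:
J(f) = -3 + f (J(f) = f - 3 = -3 + f)
B(z, T) = √(T² + z²)
(-48 + B(d(0, 6), J(-4)))² = (-48 + √((-3 - 4)² + (-3)²))² = (-48 + √((-7)² + 9))² = (-48 + √(49 + 9))² = (-48 + √58)²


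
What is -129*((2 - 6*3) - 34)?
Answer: 6450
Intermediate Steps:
-129*((2 - 6*3) - 34) = -129*((2 - 18) - 34) = -129*(-16 - 34) = -129*(-50) = 6450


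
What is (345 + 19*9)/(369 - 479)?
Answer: -258/55 ≈ -4.6909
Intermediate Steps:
(345 + 19*9)/(369 - 479) = (345 + 171)/(-110) = 516*(-1/110) = -258/55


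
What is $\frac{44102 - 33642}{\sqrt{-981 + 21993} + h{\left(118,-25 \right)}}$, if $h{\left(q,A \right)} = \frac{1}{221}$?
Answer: $- \frac{2311660}{1026247091} + \frac{1021753720 \sqrt{5253}}{1026247091} \approx 72.158$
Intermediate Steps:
$h{\left(q,A \right)} = \frac{1}{221}$
$\frac{44102 - 33642}{\sqrt{-981 + 21993} + h{\left(118,-25 \right)}} = \frac{44102 - 33642}{\sqrt{-981 + 21993} + \frac{1}{221}} = \frac{10460}{\sqrt{21012} + \frac{1}{221}} = \frac{10460}{2 \sqrt{5253} + \frac{1}{221}} = \frac{10460}{\frac{1}{221} + 2 \sqrt{5253}}$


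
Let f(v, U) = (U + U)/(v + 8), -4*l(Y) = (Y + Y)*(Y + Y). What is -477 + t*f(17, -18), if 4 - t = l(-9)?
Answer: -2997/5 ≈ -599.40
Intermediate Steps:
l(Y) = -Y² (l(Y) = -(Y + Y)*(Y + Y)/4 = -2*Y*2*Y/4 = -Y²)
f(v, U) = 2*U/(8 + v) (f(v, U) = (2*U)/(8 + v) = 2*U/(8 + v))
t = 85 (t = 4 - (-1)*(-9)² = 4 - (-1)*81 = 4 - 1*(-81) = 4 + 81 = 85)
-477 + t*f(17, -18) = -477 + 85*(2*(-18)/(8 + 17)) = -477 + 85*(2*(-18)/25) = -477 + 85*(2*(-18)*(1/25)) = -477 + 85*(-36/25) = -477 - 612/5 = -2997/5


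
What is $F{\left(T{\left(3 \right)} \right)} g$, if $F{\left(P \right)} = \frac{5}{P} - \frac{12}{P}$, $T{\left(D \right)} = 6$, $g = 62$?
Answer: $- \frac{217}{3} \approx -72.333$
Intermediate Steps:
$F{\left(P \right)} = - \frac{7}{P}$
$F{\left(T{\left(3 \right)} \right)} g = - \frac{7}{6} \cdot 62 = \left(-7\right) \frac{1}{6} \cdot 62 = \left(- \frac{7}{6}\right) 62 = - \frac{217}{3}$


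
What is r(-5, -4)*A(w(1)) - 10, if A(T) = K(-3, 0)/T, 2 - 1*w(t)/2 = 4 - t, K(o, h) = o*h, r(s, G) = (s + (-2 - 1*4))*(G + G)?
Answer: -10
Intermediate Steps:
r(s, G) = 2*G*(-6 + s) (r(s, G) = (s + (-2 - 4))*(2*G) = (s - 6)*(2*G) = (-6 + s)*(2*G) = 2*G*(-6 + s))
K(o, h) = h*o
w(t) = -4 + 2*t (w(t) = 4 - 2*(4 - t) = 4 + (-8 + 2*t) = -4 + 2*t)
A(T) = 0 (A(T) = (0*(-3))/T = 0/T = 0)
r(-5, -4)*A(w(1)) - 10 = (2*(-4)*(-6 - 5))*0 - 10 = (2*(-4)*(-11))*0 - 10 = 88*0 - 10 = 0 - 10 = -10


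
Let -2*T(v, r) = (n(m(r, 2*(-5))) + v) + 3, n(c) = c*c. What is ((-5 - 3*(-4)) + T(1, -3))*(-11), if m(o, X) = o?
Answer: -11/2 ≈ -5.5000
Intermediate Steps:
n(c) = c²
T(v, r) = -3/2 - v/2 - r²/2 (T(v, r) = -((r² + v) + 3)/2 = -((v + r²) + 3)/2 = -(3 + v + r²)/2 = -3/2 - v/2 - r²/2)
((-5 - 3*(-4)) + T(1, -3))*(-11) = ((-5 - 3*(-4)) + (-3/2 - ½*1 - ½*(-3)²))*(-11) = ((-5 + 12) + (-3/2 - ½ - ½*9))*(-11) = (7 + (-3/2 - ½ - 9/2))*(-11) = (7 - 13/2)*(-11) = (½)*(-11) = -11/2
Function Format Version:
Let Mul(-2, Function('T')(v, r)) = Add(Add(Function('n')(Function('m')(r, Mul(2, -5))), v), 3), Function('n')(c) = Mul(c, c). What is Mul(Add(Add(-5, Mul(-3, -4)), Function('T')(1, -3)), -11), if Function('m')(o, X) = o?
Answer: Rational(-11, 2) ≈ -5.5000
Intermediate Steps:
Function('n')(c) = Pow(c, 2)
Function('T')(v, r) = Add(Rational(-3, 2), Mul(Rational(-1, 2), v), Mul(Rational(-1, 2), Pow(r, 2))) (Function('T')(v, r) = Mul(Rational(-1, 2), Add(Add(Pow(r, 2), v), 3)) = Mul(Rational(-1, 2), Add(Add(v, Pow(r, 2)), 3)) = Mul(Rational(-1, 2), Add(3, v, Pow(r, 2))) = Add(Rational(-3, 2), Mul(Rational(-1, 2), v), Mul(Rational(-1, 2), Pow(r, 2))))
Mul(Add(Add(-5, Mul(-3, -4)), Function('T')(1, -3)), -11) = Mul(Add(Add(-5, Mul(-3, -4)), Add(Rational(-3, 2), Mul(Rational(-1, 2), 1), Mul(Rational(-1, 2), Pow(-3, 2)))), -11) = Mul(Add(Add(-5, 12), Add(Rational(-3, 2), Rational(-1, 2), Mul(Rational(-1, 2), 9))), -11) = Mul(Add(7, Add(Rational(-3, 2), Rational(-1, 2), Rational(-9, 2))), -11) = Mul(Add(7, Rational(-13, 2)), -11) = Mul(Rational(1, 2), -11) = Rational(-11, 2)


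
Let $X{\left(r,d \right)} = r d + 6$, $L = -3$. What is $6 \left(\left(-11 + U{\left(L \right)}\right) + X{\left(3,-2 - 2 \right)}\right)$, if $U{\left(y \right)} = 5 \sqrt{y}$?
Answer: $-102 + 30 i \sqrt{3} \approx -102.0 + 51.962 i$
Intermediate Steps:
$X{\left(r,d \right)} = 6 + d r$ ($X{\left(r,d \right)} = d r + 6 = 6 + d r$)
$6 \left(\left(-11 + U{\left(L \right)}\right) + X{\left(3,-2 - 2 \right)}\right) = 6 \left(\left(-11 + 5 \sqrt{-3}\right) + \left(6 + \left(-2 - 2\right) 3\right)\right) = 6 \left(\left(-11 + 5 i \sqrt{3}\right) + \left(6 - 12\right)\right) = 6 \left(\left(-11 + 5 i \sqrt{3}\right) - 6\right) = 6 \left(-17 + 5 i \sqrt{3}\right) = -102 + 30 i \sqrt{3}$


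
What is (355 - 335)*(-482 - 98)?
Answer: -11600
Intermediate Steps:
(355 - 335)*(-482 - 98) = 20*(-580) = -11600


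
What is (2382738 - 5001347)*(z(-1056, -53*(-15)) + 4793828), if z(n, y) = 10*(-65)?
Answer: -12551459049402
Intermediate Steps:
z(n, y) = -650
(2382738 - 5001347)*(z(-1056, -53*(-15)) + 4793828) = (2382738 - 5001347)*(-650 + 4793828) = -2618609*4793178 = -12551459049402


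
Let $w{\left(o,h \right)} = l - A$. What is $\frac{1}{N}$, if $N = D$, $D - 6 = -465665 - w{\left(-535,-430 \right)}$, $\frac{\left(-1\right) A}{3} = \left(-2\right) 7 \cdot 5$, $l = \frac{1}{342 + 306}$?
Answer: $- \frac{648}{301610953} \approx -2.1485 \cdot 10^{-6}$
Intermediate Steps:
$l = \frac{1}{648} \approx 0.0015432$
$A = 210$ ($A = - 3 \left(-2\right) 7 \cdot 5 = - 3 \left(\left(-14\right) 5\right) = \left(-3\right) \left(-70\right) = 210$)
$w{\left(o,h \right)} = - \frac{136079}{648}$ ($w{\left(o,h \right)} = \frac{1}{648} - 210 = - \frac{136079}{648}$)
$D = - \frac{301610953}{648}$ ($D = 6 - \frac{301614841}{648} = - \frac{301610953}{648} \approx -4.6545 \cdot 10^{5}$)
$N = - \frac{301610953}{648} \approx -4.6545 \cdot 10^{5}$
$\frac{1}{N} = \frac{1}{- \frac{301610953}{648}} = - \frac{648}{301610953}$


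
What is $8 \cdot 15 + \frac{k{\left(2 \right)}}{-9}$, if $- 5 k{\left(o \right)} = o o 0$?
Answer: $120$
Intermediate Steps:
$k{\left(o \right)} = 0$ ($k{\left(o \right)} = - \frac{o o 0}{5} = - \frac{o^{2} \cdot 0}{5} = \left(- \frac{1}{5}\right) 0 = 0$)
$8 \cdot 15 + \frac{k{\left(2 \right)}}{-9} = 8 \cdot 15 + \frac{0}{-9} = 120 + 0 \left(- \frac{1}{9}\right) = 120 + 0 = 120$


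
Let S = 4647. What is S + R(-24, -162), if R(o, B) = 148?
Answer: 4795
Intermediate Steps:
S + R(-24, -162) = 4647 + 148 = 4795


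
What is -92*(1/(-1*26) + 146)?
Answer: -174570/13 ≈ -13428.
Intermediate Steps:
-92*(1/(-1*26) + 146) = -92*(1/(-26) + 146) = -92*(-1/26 + 146) = -92*3795/26 = -174570/13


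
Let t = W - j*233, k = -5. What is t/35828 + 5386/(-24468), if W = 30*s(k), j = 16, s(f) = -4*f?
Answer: -33688189/109579938 ≈ -0.30743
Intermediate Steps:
W = 600 (W = 30*(-4*(-5)) = 30*20 = 600)
t = -3128 (t = 600 - 16*233 = 600 - 1*3728 = 600 - 3728 = -3128)
t/35828 + 5386/(-24468) = -3128/35828 + 5386/(-24468) = -3128*1/35828 + 5386*(-1/24468) = -782/8957 - 2693/12234 = -33688189/109579938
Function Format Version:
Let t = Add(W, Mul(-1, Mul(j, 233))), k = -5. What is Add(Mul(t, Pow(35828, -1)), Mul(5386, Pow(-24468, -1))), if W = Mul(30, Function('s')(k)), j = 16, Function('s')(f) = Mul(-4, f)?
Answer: Rational(-33688189, 109579938) ≈ -0.30743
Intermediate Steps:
W = 600 (W = Mul(30, Mul(-4, -5)) = Mul(30, 20) = 600)
t = -3128 (t = Add(600, Mul(-1, Mul(16, 233))) = Add(600, Mul(-1, 3728)) = Add(600, -3728) = -3128)
Add(Mul(t, Pow(35828, -1)), Mul(5386, Pow(-24468, -1))) = Add(Mul(-3128, Pow(35828, -1)), Mul(5386, Pow(-24468, -1))) = Add(Mul(-3128, Rational(1, 35828)), Mul(5386, Rational(-1, 24468))) = Add(Rational(-782, 8957), Rational(-2693, 12234)) = Rational(-33688189, 109579938)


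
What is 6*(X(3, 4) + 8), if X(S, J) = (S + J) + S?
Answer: 108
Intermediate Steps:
X(S, J) = J + 2*S (X(S, J) = (J + S) + S = J + 2*S)
6*(X(3, 4) + 8) = 6*((4 + 2*3) + 8) = 6*((4 + 6) + 8) = 6*(10 + 8) = 6*18 = 108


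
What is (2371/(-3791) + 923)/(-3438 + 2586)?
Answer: -582787/538322 ≈ -1.0826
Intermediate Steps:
(2371/(-3791) + 923)/(-3438 + 2586) = (2371*(-1/3791) + 923)/(-852) = (-2371/3791 + 923)*(-1/852) = (3496722/3791)*(-1/852) = -582787/538322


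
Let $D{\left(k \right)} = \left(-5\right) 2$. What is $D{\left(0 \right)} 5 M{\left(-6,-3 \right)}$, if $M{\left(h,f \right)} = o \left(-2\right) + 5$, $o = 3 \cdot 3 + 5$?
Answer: $1150$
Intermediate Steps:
$o = 14$ ($o = 9 + 5 = 14$)
$D{\left(k \right)} = -10$
$M{\left(h,f \right)} = -23$ ($M{\left(h,f \right)} = 14 \left(-2\right) + 5 = -28 + 5 = -23$)
$D{\left(0 \right)} 5 M{\left(-6,-3 \right)} = \left(-10\right) 5 \left(-23\right) = \left(-50\right) \left(-23\right) = 1150$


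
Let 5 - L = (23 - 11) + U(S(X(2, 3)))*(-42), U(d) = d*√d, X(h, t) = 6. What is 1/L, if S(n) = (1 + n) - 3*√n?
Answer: -1/(7 - 42*(7 - 3*√6)^(3/2)) ≈ -0.056614 + 0.069875*I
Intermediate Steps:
S(n) = 1 + n - 3*√n
U(d) = d^(3/2)
L = -7 + 42*(7 - 3*√6)^(3/2) (L = 5 - ((23 - 11) + (1 + 6 - 3*√6)^(3/2)*(-42)) = 5 - (12 + (7 - 3*√6)^(3/2)*(-42)) = 5 - (12 - 42*(7 - 3*√6)^(3/2)) = 5 + (-12 + 42*(7 - 3*√6)^(3/2)) = -7 + 42*(7 - 3*√6)^(3/2) ≈ -7.0 - 8.6396*I)
1/L = 1/(-7 + 42*(7 - 3*√6)^(3/2))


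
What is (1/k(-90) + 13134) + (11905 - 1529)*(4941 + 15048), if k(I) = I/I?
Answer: 207418999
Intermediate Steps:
k(I) = 1
(1/k(-90) + 13134) + (11905 - 1529)*(4941 + 15048) = (1/1 + 13134) + (11905 - 1529)*(4941 + 15048) = (1 + 13134) + 10376*19989 = 13135 + 207405864 = 207418999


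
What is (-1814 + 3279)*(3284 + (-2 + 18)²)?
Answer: 5186100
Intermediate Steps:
(-1814 + 3279)*(3284 + (-2 + 18)²) = 1465*(3284 + 16²) = 1465*(3284 + 256) = 1465*3540 = 5186100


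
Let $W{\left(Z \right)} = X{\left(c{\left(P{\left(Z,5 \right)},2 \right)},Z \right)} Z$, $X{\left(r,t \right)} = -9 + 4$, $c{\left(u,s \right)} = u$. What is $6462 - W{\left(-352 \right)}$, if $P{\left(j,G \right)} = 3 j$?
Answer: $4702$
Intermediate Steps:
$X{\left(r,t \right)} = -5$
$W{\left(Z \right)} = - 5 Z$
$6462 - W{\left(-352 \right)} = 6462 - \left(-5\right) \left(-352\right) = 6462 - 1760 = 4702$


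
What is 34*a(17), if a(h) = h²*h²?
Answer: 2839714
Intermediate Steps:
a(h) = h⁴
34*a(17) = 34*17⁴ = 34*83521 = 2839714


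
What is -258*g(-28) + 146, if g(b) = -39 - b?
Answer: 2984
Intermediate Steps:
-258*g(-28) + 146 = -258*(-39 - 1*(-28)) + 146 = -258*(-39 + 28) + 146 = -258*(-11) + 146 = 2838 + 146 = 2984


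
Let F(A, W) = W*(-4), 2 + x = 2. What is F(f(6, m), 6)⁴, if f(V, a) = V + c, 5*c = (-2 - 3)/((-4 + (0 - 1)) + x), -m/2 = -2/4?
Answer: 331776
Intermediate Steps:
x = 0 (x = -2 + 2 = 0)
m = 1 (m = -(-4)/4 = -2*(-½) = 1)
c = ⅕ (c = ((-2 - 3)/((-4 + (0 - 1)) + 0))/5 = (-5/((-4 - 1) + 0))/5 = (-5/(-5 + 0))/5 = (-5/(-5))/5 = (-5*(-⅕))/5 = (⅕)*1 = ⅕ ≈ 0.20000)
f(V, a) = ⅕ + V (f(V, a) = V + ⅕ = ⅕ + V)
F(A, W) = -4*W
F(f(6, m), 6)⁴ = (-4*6)⁴ = (-24)⁴ = 331776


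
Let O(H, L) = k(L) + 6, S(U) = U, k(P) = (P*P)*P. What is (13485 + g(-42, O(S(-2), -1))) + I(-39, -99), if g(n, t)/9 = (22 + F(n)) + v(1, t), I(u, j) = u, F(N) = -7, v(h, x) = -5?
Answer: 13536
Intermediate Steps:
k(P) = P**3 (k(P) = P**2*P = P**3)
O(H, L) = 6 + L**3 (O(H, L) = L**3 + 6 = 6 + L**3)
g(n, t) = 90 (g(n, t) = 9*((22 - 7) - 5) = 9*(15 - 5) = 9*10 = 90)
(13485 + g(-42, O(S(-2), -1))) + I(-39, -99) = (13485 + 90) - 39 = 13575 - 39 = 13536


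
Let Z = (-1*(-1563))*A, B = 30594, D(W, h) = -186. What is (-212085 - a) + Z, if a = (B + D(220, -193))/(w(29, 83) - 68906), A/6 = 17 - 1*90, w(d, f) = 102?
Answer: -15423767877/17201 ≈ -8.9668e+5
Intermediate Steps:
A = -438 (A = 6*(17 - 1*90) = 6*(17 - 90) = 6*(-73) = -438)
Z = -684594 (Z = -1*(-1563)*(-438) = 1563*(-438) = -684594)
a = -7602/17201 (a = (30594 - 186)/(102 - 68906) = 30408/(-68804) = 30408*(-1/68804) = -7602/17201 ≈ -0.44195)
(-212085 - a) + Z = (-212085 - 1*(-7602/17201)) - 684594 = (-212085 + 7602/17201) - 684594 = -3648066483/17201 - 684594 = -15423767877/17201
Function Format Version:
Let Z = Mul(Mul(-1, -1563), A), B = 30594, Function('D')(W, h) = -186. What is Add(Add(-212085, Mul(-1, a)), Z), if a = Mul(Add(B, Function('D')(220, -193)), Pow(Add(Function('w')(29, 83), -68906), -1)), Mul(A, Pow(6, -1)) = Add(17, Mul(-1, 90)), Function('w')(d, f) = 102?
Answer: Rational(-15423767877, 17201) ≈ -8.9668e+5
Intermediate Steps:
A = -438 (A = Mul(6, Add(17, Mul(-1, 90))) = Mul(6, Add(17, -90)) = Mul(6, -73) = -438)
Z = -684594 (Z = Mul(Mul(-1, -1563), -438) = Mul(1563, -438) = -684594)
a = Rational(-7602, 17201) (a = Mul(Add(30594, -186), Pow(Add(102, -68906), -1)) = Mul(30408, Pow(-68804, -1)) = Mul(30408, Rational(-1, 68804)) = Rational(-7602, 17201) ≈ -0.44195)
Add(Add(-212085, Mul(-1, a)), Z) = Add(Add(-212085, Mul(-1, Rational(-7602, 17201))), -684594) = Add(Add(-212085, Rational(7602, 17201)), -684594) = Add(Rational(-3648066483, 17201), -684594) = Rational(-15423767877, 17201)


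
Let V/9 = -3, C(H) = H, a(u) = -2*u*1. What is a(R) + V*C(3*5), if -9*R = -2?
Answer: -3649/9 ≈ -405.44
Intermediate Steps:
R = 2/9 (R = -1/9*(-2) = 2/9 ≈ 0.22222)
a(u) = -2*u
V = -27 (V = 9*(-3) = -27)
a(R) + V*C(3*5) = -2*2/9 - 81*5 = -4/9 - 27*15 = -4/9 - 405 = -3649/9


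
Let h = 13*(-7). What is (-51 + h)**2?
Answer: 20164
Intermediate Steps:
h = -91
(-51 + h)**2 = (-51 - 91)**2 = (-142)**2 = 20164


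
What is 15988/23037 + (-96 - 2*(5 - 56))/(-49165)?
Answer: 112273114/161802015 ≈ 0.69389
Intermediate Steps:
15988/23037 + (-96 - 2*(5 - 56))/(-49165) = 15988*(1/23037) + (-96 - 2*(-51))*(-1/49165) = 2284/3291 + (-96 + 102)*(-1/49165) = 2284/3291 + 6*(-1/49165) = 2284/3291 - 6/49165 = 112273114/161802015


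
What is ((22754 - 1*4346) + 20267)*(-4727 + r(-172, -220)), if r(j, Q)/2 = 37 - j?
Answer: -166650575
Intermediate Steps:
r(j, Q) = 74 - 2*j (r(j, Q) = 2*(37 - j) = 74 - 2*j)
((22754 - 1*4346) + 20267)*(-4727 + r(-172, -220)) = ((22754 - 1*4346) + 20267)*(-4727 + (74 - 2*(-172))) = ((22754 - 4346) + 20267)*(-4727 + (74 + 344)) = (18408 + 20267)*(-4727 + 418) = 38675*(-4309) = -166650575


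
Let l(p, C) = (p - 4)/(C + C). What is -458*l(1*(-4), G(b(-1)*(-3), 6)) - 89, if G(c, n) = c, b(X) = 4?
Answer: -725/3 ≈ -241.67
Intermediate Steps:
l(p, C) = (-4 + p)/(2*C) (l(p, C) = (-4 + p)/((2*C)) = (-4 + p)*(1/(2*C)) = (-4 + p)/(2*C))
-458*l(1*(-4), G(b(-1)*(-3), 6)) - 89 = -229*(-4 + 1*(-4))/(4*(-3)) - 89 = -229*(-4 - 4)/(-12) - 89 = -229*(-1)*(-8)/12 - 89 = -458*⅓ - 89 = -458/3 - 89 = -725/3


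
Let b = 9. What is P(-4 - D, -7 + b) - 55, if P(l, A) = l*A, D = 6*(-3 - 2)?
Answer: -3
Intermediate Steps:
D = -30 (D = 6*(-5) = -30)
P(l, A) = A*l
P(-4 - D, -7 + b) - 55 = (-7 + 9)*(-4 - 1*(-30)) - 55 = 2*(-4 + 30) - 55 = 2*26 - 55 = 52 - 55 = -3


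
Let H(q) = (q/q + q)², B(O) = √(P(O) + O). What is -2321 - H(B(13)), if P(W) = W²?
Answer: -2504 - 2*√182 ≈ -2531.0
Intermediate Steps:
B(O) = √(O + O²) (B(O) = √(O² + O) = √(O + O²))
H(q) = (1 + q)²
-2321 - H(B(13)) = -2321 - (1 + √(13*(1 + 13)))² = -2321 - (1 + √(13*14))² = -2321 - (1 + √182)²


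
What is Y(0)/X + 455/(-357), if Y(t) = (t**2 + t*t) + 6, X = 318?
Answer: -3394/2703 ≈ -1.2556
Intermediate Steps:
Y(t) = 6 + 2*t**2 (Y(t) = (t**2 + t**2) + 6 = 2*t**2 + 6 = 6 + 2*t**2)
Y(0)/X + 455/(-357) = (6 + 2*0**2)/318 + 455/(-357) = (6 + 2*0)*(1/318) + 455*(-1/357) = (6 + 0)*(1/318) - 65/51 = 6*(1/318) - 65/51 = 1/53 - 65/51 = -3394/2703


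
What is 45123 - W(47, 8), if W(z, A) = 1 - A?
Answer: 45130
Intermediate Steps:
45123 - W(47, 8) = 45123 - (1 - 1*8) = 45123 - (1 - 8) = 45123 - 1*(-7) = 45123 + 7 = 45130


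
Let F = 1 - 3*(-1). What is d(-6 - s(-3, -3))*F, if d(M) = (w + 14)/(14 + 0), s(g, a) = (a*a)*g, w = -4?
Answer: 20/7 ≈ 2.8571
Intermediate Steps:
s(g, a) = g*a² (s(g, a) = a²*g = g*a²)
F = 4 (F = 1 + 3 = 4)
d(M) = 5/7 (d(M) = (-4 + 14)/(14 + 0) = 10/14 = 10*(1/14) = 5/7)
d(-6 - s(-3, -3))*F = (5/7)*4 = 20/7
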